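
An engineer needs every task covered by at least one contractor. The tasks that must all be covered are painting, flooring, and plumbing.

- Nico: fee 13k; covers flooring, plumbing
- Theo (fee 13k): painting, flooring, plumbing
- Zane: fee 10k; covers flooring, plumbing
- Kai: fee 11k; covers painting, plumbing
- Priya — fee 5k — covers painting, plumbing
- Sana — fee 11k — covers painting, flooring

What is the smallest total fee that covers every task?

13

The greedy cost-per-new-task heuristic would pick Priya and Zane for 15, but a cheaper cover exists.
Theo alone covers painting, flooring, plumbing — every task.
Total fee: 13.
No cover costs less than 13.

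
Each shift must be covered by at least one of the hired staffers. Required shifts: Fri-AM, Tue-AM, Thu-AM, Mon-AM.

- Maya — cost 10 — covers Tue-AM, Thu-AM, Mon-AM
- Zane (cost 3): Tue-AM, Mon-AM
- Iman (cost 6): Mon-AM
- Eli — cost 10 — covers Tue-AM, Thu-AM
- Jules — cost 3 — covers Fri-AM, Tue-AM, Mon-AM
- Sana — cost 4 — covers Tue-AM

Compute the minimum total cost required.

13

Choose Maya and Jules: together they cover Fri-AM, Tue-AM, Thu-AM, Mon-AM — every shift.
Total cost: 10 + 3 = 13.
No cover costs less than 13.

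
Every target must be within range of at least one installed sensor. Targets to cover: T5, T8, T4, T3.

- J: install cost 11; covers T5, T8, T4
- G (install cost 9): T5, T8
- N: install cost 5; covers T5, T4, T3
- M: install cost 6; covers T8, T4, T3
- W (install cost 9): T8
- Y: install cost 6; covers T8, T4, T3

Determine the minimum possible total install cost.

11

Choose N and M: together they cover T5, T8, T4, T3 — every target.
Total install cost: 5 + 6 = 11.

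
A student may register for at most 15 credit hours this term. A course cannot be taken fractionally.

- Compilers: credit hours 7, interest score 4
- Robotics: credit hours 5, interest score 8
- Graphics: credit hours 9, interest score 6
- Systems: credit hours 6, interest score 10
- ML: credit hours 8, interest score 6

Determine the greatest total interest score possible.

Allowing fractional choices, the relaxed optimum would be about 21.0, but courses are indivisible.
Robotics + Systems: credit hours 5 + 6 = 11 ≤ 15, interest score 8 + 10 = 18.
Systems + ML: credit hours 6 + 8 = 14 ≤ 15, interest score 10 + 6 = 16.
Best is Robotics and Systems with total interest score 18.

18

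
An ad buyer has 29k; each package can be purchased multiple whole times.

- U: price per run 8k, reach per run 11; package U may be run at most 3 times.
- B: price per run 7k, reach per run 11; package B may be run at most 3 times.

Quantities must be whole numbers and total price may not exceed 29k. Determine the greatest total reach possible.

3×B: price 21 ≤ 29, reach 3·11 = 33.
1×U and 3×B: price 29 ≤ 29, reach 1·11 + 3·11 = 44.
Best is 44.

44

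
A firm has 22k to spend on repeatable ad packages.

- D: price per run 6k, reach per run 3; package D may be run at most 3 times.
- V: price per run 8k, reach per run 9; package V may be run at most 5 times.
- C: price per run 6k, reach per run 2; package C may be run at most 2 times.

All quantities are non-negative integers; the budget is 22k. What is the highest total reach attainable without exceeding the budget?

V has the best ratio (9/8); taking only V gives at most 2×9 = 18 (stopped by the price limit).
Mixing does better — 1×D and 2×V: price 22 ≤ 22, reach 1·3 + 2·9 = 21.

21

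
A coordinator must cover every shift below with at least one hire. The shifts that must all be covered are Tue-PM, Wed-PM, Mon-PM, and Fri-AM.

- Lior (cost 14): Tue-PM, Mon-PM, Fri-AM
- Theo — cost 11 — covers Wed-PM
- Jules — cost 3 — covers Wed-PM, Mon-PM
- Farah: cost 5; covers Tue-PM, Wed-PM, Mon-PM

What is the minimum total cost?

Choose Lior and Jules: together they cover Tue-PM, Wed-PM, Mon-PM, Fri-AM — every shift.
Total cost: 14 + 3 = 17.

17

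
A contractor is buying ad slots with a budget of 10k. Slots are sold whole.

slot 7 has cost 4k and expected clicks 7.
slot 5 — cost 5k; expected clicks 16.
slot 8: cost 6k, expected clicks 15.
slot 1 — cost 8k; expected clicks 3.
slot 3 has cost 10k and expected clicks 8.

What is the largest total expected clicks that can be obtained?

Allowing fractional choices, the relaxed optimum would be about 28.5, but ad slots are indivisible.
slot 5: cost 5 ≤ 10, expected clicks 16.
slot 7 + slot 5: cost 4 + 5 = 9 ≤ 10, expected clicks 7 + 16 = 23.
slot 7 + slot 8: cost 4 + 6 = 10 ≤ 10, expected clicks 7 + 15 = 22.
Best is slot 7 and slot 5 with total expected clicks 23.

23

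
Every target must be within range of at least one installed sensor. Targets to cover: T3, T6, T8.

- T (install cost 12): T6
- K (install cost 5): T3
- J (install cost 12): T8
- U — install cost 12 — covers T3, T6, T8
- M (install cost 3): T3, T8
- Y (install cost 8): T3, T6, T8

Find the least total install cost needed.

The greedy cost-per-new-target heuristic would pick M and Y for 11, but a cheaper cover exists.
Y alone covers T3, T6, T8 — every target.
Total install cost: 8.
No cover costs less than 8.

8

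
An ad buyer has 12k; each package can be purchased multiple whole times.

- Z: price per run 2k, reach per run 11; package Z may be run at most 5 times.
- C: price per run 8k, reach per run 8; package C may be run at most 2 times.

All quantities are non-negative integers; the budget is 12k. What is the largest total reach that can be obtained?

55

This is a bounded integer knapsack.
Take 5×Z: price 10 ≤ 12, reach 5·11 = 55.
Z has the best ratio (11/2) and is taken to its limit of 5; remaining capacity is filled optimally with the others.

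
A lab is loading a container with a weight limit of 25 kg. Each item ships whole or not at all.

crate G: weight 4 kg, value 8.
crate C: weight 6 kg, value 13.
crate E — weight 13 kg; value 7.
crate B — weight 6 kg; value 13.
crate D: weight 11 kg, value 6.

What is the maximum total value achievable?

34

crate C + crate E + crate B: weight 6 + 13 + 6 = 25 ≤ 25, value 13 + 7 + 13 = 33.
crate G + crate C + crate B: weight 4 + 6 + 6 = 16 ≤ 25, value 8 + 13 + 13 = 34.
Best is crate G, crate C, and crate B with total value 34.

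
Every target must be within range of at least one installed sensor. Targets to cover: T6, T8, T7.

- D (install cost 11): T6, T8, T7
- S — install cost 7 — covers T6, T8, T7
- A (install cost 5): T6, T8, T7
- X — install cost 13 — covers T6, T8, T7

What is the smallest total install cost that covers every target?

A alone covers T6, T8, T7 — every target.
Total install cost: 5.
No cover costs less than 5.

5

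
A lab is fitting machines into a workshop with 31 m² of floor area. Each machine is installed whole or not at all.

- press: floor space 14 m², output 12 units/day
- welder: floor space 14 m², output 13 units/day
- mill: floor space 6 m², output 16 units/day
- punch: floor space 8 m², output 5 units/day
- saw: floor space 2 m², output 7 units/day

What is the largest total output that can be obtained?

Allowing fractional choices, the relaxed optimum would be about 43.7, but machines are indivisible.
welder + mill + punch + saw: floor space 14 + 6 + 8 + 2 = 30 ≤ 31, output 13 + 16 + 5 + 7 = 41.
welder + mill + saw: floor space 14 + 6 + 2 = 22 ≤ 31, output 13 + 16 + 7 = 36.
press + mill + punch + saw: floor space 14 + 6 + 8 + 2 = 30 ≤ 31, output 12 + 16 + 5 + 7 = 40.
Best is welder, mill, punch, and saw with total output 41.

41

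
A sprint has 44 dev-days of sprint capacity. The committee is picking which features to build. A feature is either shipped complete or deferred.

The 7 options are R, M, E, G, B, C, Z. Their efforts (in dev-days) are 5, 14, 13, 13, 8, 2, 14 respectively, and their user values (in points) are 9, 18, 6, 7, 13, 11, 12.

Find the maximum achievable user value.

Allowing fractional choices, the relaxed optimum would be about 63.5, but features are indivisible.
R + M + G + B + C: effort 5 + 14 + 13 + 8 + 2 = 42 ≤ 44, user value 9 + 18 + 7 + 13 + 11 = 58.
R + M + B + C + Z: effort 5 + 14 + 8 + 2 + 14 = 43 ≤ 44, user value 9 + 18 + 13 + 11 + 12 = 63.
R + M + E + B + C: effort 5 + 14 + 13 + 8 + 2 = 42 ≤ 44, user value 9 + 18 + 6 + 13 + 11 = 57.
Best is R, M, B, C, and Z with total user value 63.

63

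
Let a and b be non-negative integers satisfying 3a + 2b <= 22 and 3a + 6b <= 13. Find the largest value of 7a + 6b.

The continuous relaxation peaks at (4.33, 0) with value 30.33; rounding to a feasible lattice point costs some objective.
(a,b)=(4,0): 3·4+2·0=12≤22, 3·4+6·0=12≤13, objective 28.
(a,b)=(3,0): 3·3+2·0=9≤22, 3·3+6·0=9≤13, objective 21.
No feasible integer point exceeds 28.

28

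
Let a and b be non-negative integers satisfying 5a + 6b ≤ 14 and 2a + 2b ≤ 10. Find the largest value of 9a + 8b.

(a,b)=(2,0): 5·2+6·0=10≤14, 2·2+2·0=4≤10, objective 18.
(a,b)=(1,1): 5·1+6·1=11≤14, 2·1+2·1=4≤10, objective 17.
(a,b)=(1,0): 5·1+6·0=5≤14, 2·1+2·0=2≤10, objective 9.
No feasible integer point exceeds 18.

18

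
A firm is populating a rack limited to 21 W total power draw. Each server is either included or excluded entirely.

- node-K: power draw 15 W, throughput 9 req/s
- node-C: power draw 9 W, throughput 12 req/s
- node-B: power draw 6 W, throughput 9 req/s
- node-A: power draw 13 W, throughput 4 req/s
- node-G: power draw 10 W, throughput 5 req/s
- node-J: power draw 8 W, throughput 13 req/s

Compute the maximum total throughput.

node-B + node-J: power draw 6 + 8 = 14 ≤ 21, throughput 9 + 13 = 22.
node-C + node-J: power draw 9 + 8 = 17 ≤ 21, throughput 12 + 13 = 25.
node-C + node-B: power draw 9 + 6 = 15 ≤ 21, throughput 12 + 9 = 21.
Best is node-C and node-J with total throughput 25.

25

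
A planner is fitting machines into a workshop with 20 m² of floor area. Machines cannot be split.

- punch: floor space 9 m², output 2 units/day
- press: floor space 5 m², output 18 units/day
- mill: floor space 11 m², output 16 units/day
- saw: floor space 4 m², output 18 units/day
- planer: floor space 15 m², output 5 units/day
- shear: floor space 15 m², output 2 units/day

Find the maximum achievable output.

52

This is an integer program with binary decision variables.
press + mill + saw: floor space 5 + 11 + 4 = 20 ≤ 20, output 18 + 16 + 18 = 52.
punch + press + saw: floor space 9 + 5 + 4 = 18 ≤ 20, output 2 + 18 + 18 = 38.
press + saw: floor space 5 + 4 = 9 ≤ 20, output 18 + 18 = 36.
Best is press, mill, and saw with total output 52.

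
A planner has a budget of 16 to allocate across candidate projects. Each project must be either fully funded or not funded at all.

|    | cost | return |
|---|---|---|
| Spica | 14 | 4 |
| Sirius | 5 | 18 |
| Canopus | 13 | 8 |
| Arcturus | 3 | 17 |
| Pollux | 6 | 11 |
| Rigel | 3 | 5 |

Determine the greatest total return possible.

Treat it as a binary knapsack problem.
Allowing fractional choices, the relaxed optimum would be about 49.3, but projects are indivisible.
Sirius + Arcturus: cost 5 + 3 = 8 ≤ 16, return 18 + 17 = 35.
Sirius + Arcturus + Rigel: cost 5 + 3 + 3 = 11 ≤ 16, return 18 + 17 + 5 = 40.
Sirius + Arcturus + Pollux: cost 5 + 3 + 6 = 14 ≤ 16, return 18 + 17 + 11 = 46.
Best is Sirius, Arcturus, and Pollux with total return 46.

46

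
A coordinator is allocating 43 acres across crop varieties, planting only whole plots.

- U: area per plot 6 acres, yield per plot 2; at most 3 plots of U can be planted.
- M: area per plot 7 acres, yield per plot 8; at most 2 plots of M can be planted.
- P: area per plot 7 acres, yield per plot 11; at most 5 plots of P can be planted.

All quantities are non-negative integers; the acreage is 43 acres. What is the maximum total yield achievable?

63

This is a bounded integer knapsack.
Take 1×M and 5×P: area 42 ≤ 43, yield 1·8 + 5·11 = 63.
P has the best ratio (11/7) and is taken to its limit of 5; remaining capacity is filled optimally with the others.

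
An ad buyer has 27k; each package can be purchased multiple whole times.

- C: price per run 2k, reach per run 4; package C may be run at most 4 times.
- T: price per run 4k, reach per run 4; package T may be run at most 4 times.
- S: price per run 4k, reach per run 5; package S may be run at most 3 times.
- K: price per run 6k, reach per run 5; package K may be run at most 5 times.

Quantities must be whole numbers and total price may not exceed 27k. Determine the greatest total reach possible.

36

This is a bounded integer knapsack.
Take 4×C, 3×S, and 1×K: price 26 ≤ 27, reach 4·4 + 3·5 + 1·5 = 36.
C has the best ratio (4/2) and is taken to its limit of 4; remaining capacity is filled optimally with the others.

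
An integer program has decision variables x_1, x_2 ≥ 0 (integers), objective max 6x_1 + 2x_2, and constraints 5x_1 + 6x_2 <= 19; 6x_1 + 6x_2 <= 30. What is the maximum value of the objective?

(x_1,x_2)=(3,0): 5·3+6·0=15≤19, 6·3+6·0=18≤30, objective 18.
(x_1,x_2)=(2,1): 5·2+6·1=16≤19, 6·2+6·1=18≤30, objective 14.
Maximum is 18 at (x_1,x_2)=(3,0).

18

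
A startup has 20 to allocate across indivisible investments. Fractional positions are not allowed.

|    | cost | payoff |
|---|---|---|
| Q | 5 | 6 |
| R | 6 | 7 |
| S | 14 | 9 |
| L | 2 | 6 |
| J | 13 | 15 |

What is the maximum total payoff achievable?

Allowing fractional choices, the relaxed optimum would be about 27.1, but investments are indivisible.
L + J: cost 2 + 13 = 15 ≤ 20, payoff 6 + 15 = 21.
R + J: cost 6 + 13 = 19 ≤ 20, payoff 7 + 15 = 22.
Q + L + J: cost 5 + 2 + 13 = 20 ≤ 20, payoff 6 + 6 + 15 = 27.
Best is Q, L, and J with total payoff 27.

27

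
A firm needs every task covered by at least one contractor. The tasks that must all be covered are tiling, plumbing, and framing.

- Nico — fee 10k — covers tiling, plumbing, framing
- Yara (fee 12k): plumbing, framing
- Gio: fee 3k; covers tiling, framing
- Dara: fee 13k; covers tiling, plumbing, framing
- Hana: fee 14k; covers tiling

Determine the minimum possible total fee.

The greedy cost-per-new-task heuristic would pick Gio and Nico for 13, but a cheaper cover exists.
Nico alone covers tiling, plumbing, framing — every task.
Total fee: 10.
No cover costs less than 10.

10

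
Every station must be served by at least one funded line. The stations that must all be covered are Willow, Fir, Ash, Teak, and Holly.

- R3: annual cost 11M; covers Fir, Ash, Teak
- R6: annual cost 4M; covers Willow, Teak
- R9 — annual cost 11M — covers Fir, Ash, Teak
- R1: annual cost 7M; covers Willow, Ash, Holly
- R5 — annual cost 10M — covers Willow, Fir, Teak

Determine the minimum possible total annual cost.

17

This is a weighted set-cover instance.
Choose R1 and R5: together they cover Willow, Fir, Ash, Teak, Holly — every station.
Total annual cost: 7 + 10 = 17.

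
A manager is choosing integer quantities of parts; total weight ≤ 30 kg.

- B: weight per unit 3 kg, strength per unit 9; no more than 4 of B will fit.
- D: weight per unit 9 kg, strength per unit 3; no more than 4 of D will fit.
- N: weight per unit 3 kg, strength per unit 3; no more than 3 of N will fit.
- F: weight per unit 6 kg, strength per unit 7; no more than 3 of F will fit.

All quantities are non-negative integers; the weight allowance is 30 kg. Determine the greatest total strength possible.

4×B, 2×N, and 2×F: weight 30 ≤ 30, strength 4·9 + 2·3 + 2·7 = 56.
4×B and 3×F: weight 30 ≤ 30, strength 4·9 + 3·7 = 57.
Best is 57.

57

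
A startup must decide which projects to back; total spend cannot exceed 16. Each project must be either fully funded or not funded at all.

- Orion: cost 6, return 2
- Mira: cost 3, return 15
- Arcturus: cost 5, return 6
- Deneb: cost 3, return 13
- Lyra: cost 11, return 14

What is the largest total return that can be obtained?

This is an integer program with binary decision variables.
Allowing fractional choices, the relaxed optimum would be about 40.7, but projects are indivisible.
Mira + Arcturus + Deneb: cost 3 + 5 + 3 = 11 ≤ 16, return 15 + 6 + 13 = 34.
Orion + Mira + Deneb: cost 6 + 3 + 3 = 12 ≤ 16, return 2 + 15 + 13 = 30.
Mira + Lyra: cost 3 + 11 = 14 ≤ 16, return 15 + 14 = 29.
Best is Mira, Arcturus, and Deneb with total return 34.

34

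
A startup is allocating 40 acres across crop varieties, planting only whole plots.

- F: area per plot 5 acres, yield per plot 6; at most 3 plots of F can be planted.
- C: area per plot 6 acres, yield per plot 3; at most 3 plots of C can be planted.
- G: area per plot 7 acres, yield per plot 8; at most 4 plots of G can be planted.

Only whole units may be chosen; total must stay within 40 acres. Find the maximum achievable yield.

Take 2×F and 4×G: area 38 ≤ 40, yield 2·6 + 4·8 = 44.
No other integer combination yields more.

44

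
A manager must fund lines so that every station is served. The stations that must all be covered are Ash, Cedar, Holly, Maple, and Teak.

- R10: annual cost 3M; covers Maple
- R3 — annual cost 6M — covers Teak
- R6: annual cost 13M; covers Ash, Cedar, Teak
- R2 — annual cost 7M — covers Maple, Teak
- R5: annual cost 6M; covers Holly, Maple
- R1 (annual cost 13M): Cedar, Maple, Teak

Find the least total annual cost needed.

The greedy cost-per-new-station heuristic would pick R10, R6, and R5 for 22, but a cheaper cover exists.
Choose R6 and R5: together they cover Ash, Cedar, Holly, Maple, Teak — every station.
Total annual cost: 13 + 6 = 19.
No cover costs less than 19.

19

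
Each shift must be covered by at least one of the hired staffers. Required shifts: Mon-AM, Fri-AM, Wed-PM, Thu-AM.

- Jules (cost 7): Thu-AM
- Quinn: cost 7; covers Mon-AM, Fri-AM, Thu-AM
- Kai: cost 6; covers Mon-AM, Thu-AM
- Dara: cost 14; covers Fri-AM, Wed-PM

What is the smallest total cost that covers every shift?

The greedy cost-per-new-shift heuristic would pick Quinn and Dara for 21, but a cheaper cover exists.
Choose Kai and Dara: together they cover Mon-AM, Fri-AM, Wed-PM, Thu-AM — every shift.
Total cost: 6 + 14 = 20.
No cover costs less than 20.

20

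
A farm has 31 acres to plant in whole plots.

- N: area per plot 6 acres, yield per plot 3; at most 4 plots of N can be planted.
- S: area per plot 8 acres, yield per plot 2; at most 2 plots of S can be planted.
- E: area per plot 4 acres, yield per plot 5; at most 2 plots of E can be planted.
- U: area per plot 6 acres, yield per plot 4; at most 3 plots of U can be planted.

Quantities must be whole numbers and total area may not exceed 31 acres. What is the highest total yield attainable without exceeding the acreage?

22

2×E and 3×U: area 26 ≤ 31, yield 2·5 + 3·4 = 22.
1×N, 2×E, and 2×U: area 26 ≤ 31, yield 1·3 + 2·5 + 2·4 = 21.
Best is 22.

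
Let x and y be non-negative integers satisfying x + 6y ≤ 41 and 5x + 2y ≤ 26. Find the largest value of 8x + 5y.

Relaxing integrality, the LP optimum is 53.11 at (x,y) = (2.64, 6.39), which is not an integer point.
(x,y)=(3,5) is feasible, giving 49.
(x,y)=(2,6) is feasible, giving 46.
(x,y)=(3,4) is feasible, giving 44.
No feasible integer point exceeds 49.

49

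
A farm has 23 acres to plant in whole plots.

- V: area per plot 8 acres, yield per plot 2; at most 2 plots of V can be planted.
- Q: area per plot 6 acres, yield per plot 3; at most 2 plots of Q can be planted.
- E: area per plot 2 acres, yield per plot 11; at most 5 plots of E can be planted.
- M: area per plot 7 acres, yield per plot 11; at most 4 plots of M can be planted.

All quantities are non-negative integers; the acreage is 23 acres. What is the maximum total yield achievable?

69

1×Q, 5×E, and 1×M: area 23 ≤ 23, yield 1·3 + 5·11 + 1·11 = 69.
4×E and 2×M: area 22 ≤ 23, yield 4·11 + 2·11 = 66.
Best is 69.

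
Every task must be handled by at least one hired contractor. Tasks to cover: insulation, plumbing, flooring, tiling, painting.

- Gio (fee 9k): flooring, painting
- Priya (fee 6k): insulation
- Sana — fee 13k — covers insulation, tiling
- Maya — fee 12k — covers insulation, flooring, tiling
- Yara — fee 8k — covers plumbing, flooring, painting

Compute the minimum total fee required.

20

Choose Maya and Yara: together they cover insulation, plumbing, flooring, tiling, painting — every task.
Total fee: 12 + 8 = 20.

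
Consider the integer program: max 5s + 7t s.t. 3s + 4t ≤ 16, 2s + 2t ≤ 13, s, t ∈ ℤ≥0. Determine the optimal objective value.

28

(s,t)=(0,4) is feasible, giving 28.
(s,t)=(1,3) is feasible, giving 26.
(s,t)=(0,3) is feasible, giving 21.
No feasible integer point exceeds 28.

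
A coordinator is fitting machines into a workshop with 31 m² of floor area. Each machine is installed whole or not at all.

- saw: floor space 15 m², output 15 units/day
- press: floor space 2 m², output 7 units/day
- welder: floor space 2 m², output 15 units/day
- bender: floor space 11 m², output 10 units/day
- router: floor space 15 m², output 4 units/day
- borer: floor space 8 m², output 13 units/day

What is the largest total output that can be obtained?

50

This is an integer program with binary decision variables.
Allowing fractional choices, the relaxed optimum would be about 53.6, but machines are indivisible.
press + welder + bender + borer: floor space 2 + 2 + 11 + 8 = 23 ≤ 31, output 7 + 15 + 10 + 13 = 45.
saw + press + welder + bender: floor space 15 + 2 + 2 + 11 = 30 ≤ 31, output 15 + 7 + 15 + 10 = 47.
saw + press + welder + borer: floor space 15 + 2 + 2 + 8 = 27 ≤ 31, output 15 + 7 + 15 + 13 = 50.
Best is saw, press, welder, and borer with total output 50.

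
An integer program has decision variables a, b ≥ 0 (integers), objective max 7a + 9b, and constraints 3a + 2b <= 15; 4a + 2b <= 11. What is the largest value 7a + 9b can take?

Relaxing integrality, the LP optimum is 49.50 at (a,b) = (0, 5.5), which is not an integer point.
(a,b)=(0,5): 3·0+2·5=10≤15, 4·0+2·5=10≤11, objective 45.
(a,b)=(0,4): 3·0+2·4=8≤15, 4·0+2·4=8≤11, objective 36.
The best lattice point is (0,5), giving 45.

45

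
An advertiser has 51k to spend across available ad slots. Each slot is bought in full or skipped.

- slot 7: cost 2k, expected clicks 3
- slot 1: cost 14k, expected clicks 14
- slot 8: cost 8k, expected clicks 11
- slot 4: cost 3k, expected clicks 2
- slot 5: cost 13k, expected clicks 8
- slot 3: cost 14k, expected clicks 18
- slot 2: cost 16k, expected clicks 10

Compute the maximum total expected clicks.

Treat it as a binary knapsack problem.
Take slot 7, slot 1, slot 8, slot 5, and slot 3: cost 2 + 14 + 8 + 13 + 14 = 51 ≤ 51, expected clicks 3 + 14 + 11 + 8 + 18 = 54.
No other feasible combination does better.

54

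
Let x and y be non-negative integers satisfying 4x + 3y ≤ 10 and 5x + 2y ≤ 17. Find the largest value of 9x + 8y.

(x,y)=(1,2): 4·1+3·2=10≤10, 5·1+2·2=9≤17, objective 25.
(x,y)=(0,3): 4·0+3·3=9≤10, 5·0+2·3=6≤17, objective 24.
(x,y)=(1,1): 4·1+3·1=7≤10, 5·1+2·1=7≤17, objective 17.
The best lattice point is (1,2), giving 25.

25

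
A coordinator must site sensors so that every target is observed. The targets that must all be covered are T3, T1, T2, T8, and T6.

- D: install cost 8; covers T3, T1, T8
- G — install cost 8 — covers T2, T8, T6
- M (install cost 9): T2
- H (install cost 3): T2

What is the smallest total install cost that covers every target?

This is a weighted set-cover instance.
The greedy cost-per-new-target heuristic would pick D, H, and G for 19, but a cheaper cover exists.
Choose D and G: together they cover T3, T1, T2, T8, T6 — every target.
Total install cost: 8 + 8 = 16.
No cover costs less than 16.

16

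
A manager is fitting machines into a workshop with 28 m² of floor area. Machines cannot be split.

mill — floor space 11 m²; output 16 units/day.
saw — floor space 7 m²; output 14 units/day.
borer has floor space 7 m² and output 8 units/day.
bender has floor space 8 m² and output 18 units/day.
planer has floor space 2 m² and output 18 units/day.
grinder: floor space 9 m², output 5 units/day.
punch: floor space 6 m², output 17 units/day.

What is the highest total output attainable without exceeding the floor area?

69

This is a 0-1 knapsack instance.
Allowing fractional choices, the relaxed optimum would be about 74.3, but machines are indivisible.
saw + bender + planer + punch: floor space 7 + 8 + 2 + 6 = 23 ≤ 28, output 14 + 18 + 18 + 17 = 67.
mill + saw + bender + planer: floor space 11 + 7 + 8 + 2 = 28 ≤ 28, output 16 + 14 + 18 + 18 = 66.
mill + bender + planer + punch: floor space 11 + 8 + 2 + 6 = 27 ≤ 28, output 16 + 18 + 18 + 17 = 69.
Best is mill, bender, planer, and punch with total output 69.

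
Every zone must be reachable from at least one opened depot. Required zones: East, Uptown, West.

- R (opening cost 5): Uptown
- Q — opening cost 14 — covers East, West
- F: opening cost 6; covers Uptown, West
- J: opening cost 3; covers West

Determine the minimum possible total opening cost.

19

The greedy cost-per-new-zone heuristic would pick F and Q for 20, but a cheaper cover exists.
Choose R and Q: together they cover East, Uptown, West — every zone.
Total opening cost: 5 + 14 = 19.
No cover costs less than 19.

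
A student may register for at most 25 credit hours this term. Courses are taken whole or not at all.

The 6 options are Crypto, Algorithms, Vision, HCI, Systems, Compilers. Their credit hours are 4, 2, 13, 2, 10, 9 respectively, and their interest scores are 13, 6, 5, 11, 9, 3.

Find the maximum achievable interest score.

39

Crypto + Algorithms + Vision + HCI: credit hours 4 + 2 + 13 + 2 = 21 ≤ 25, interest score 13 + 6 + 5 + 11 = 35.
Crypto + Algorithms + HCI + Systems: credit hours 4 + 2 + 2 + 10 = 18 ≤ 25, interest score 13 + 6 + 11 + 9 = 39.
Crypto + HCI + Systems + Compilers: credit hours 4 + 2 + 10 + 9 = 25 ≤ 25, interest score 13 + 11 + 9 + 3 = 36.
Best is Crypto, Algorithms, HCI, and Systems with total interest score 39.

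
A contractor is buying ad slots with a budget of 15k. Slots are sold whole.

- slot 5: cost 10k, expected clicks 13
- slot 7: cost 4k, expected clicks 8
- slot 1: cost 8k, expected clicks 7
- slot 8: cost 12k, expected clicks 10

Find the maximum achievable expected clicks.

Allowing fractional choices, the relaxed optimum would be about 21.9, but ad slots are indivisible.
slot 7 + slot 1: cost 4 + 8 = 12 ≤ 15, expected clicks 8 + 7 = 15.
slot 5: cost 10 ≤ 15, expected clicks 13.
slot 5 + slot 7: cost 10 + 4 = 14 ≤ 15, expected clicks 13 + 8 = 21.
Best is slot 5 and slot 7 with total expected clicks 21.

21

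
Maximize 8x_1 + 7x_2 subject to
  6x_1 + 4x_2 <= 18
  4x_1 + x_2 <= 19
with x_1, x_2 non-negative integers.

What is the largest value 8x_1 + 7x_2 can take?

29

The continuous relaxation peaks at (0, 4.5) with value 31.50; rounding to a feasible lattice point costs some objective.
(x_1,x_2)=(1,3): 6·1+4·3=18≤18, 4·1+1·3=7≤19, objective 29.
(x_1,x_2)=(0,4): 6·0+4·4=16≤18, 4·0+1·4=4≤19, objective 28.
No feasible integer point exceeds 29.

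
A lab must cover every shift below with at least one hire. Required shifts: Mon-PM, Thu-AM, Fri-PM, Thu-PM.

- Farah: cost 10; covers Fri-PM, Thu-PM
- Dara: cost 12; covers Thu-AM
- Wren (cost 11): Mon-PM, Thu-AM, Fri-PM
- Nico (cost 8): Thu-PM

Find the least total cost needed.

Choose Wren and Nico: together they cover Mon-PM, Thu-AM, Fri-PM, Thu-PM — every shift.
Total cost: 11 + 8 = 19.
No cover costs less than 19.

19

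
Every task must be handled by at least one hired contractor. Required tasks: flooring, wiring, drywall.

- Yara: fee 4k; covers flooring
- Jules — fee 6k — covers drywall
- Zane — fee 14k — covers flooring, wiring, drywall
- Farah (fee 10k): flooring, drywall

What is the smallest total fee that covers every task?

Zane alone covers flooring, wiring, drywall — every task.
Total fee: 14.

14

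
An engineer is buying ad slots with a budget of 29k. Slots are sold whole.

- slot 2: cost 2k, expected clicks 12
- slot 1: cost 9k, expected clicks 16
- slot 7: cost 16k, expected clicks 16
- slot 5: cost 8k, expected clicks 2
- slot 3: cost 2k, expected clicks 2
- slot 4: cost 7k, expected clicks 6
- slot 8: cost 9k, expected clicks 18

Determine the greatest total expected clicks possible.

54

This is an integer program with binary decision variables.
Allowing fractional choices, the relaxed optimum would be about 55.0, but ad slots are indivisible.
slot 2 + slot 1 + slot 4 + slot 8: cost 2 + 9 + 7 + 9 = 27 ≤ 29, expected clicks 12 + 16 + 6 + 18 = 52.
slot 2 + slot 1 + slot 3 + slot 4 + slot 8: cost 2 + 9 + 2 + 7 + 9 = 29 ≤ 29, expected clicks 12 + 16 + 2 + 6 + 18 = 54.
Best is slot 2, slot 1, slot 3, slot 4, and slot 8 with total expected clicks 54.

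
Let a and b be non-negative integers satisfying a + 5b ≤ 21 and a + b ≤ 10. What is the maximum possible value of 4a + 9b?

51

(a,b)=(6,3) is feasible, giving 51.
(a,b)=(8,2) is feasible, giving 50.
(a,b)=(5,3) is feasible, giving 47.
The best lattice point is (6,3), giving 51.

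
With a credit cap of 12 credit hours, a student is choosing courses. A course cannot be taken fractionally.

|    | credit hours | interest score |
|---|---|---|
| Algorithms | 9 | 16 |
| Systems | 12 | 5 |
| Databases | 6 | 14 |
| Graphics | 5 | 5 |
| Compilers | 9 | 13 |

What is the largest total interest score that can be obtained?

This is a 0-1 knapsack instance.
Allowing fractional choices, the relaxed optimum would be about 24.7, but courses are indivisible.
Databases + Graphics: credit hours 6 + 5 = 11 ≤ 12, interest score 14 + 5 = 19.
Algorithms: credit hours 9 ≤ 12, interest score 16.
Best is Databases and Graphics with total interest score 19.

19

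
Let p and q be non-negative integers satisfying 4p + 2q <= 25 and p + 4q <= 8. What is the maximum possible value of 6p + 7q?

36

(p,q)=(6,0): 4·6+2·0=24≤25, 1·6+4·0=6≤8, objective 36.
(p,q)=(5,0): 4·5+2·0=20≤25, 1·5+4·0=5≤8, objective 30.
No feasible integer point exceeds 36.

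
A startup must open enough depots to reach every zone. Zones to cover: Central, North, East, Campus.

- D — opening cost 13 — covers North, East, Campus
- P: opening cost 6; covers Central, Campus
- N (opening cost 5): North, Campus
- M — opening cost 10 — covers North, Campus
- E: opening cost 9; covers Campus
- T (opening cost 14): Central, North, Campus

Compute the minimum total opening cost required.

19

This is an integer covering problem.
Choose D and P: together they cover Central, North, East, Campus — every zone.
Total opening cost: 13 + 6 = 19.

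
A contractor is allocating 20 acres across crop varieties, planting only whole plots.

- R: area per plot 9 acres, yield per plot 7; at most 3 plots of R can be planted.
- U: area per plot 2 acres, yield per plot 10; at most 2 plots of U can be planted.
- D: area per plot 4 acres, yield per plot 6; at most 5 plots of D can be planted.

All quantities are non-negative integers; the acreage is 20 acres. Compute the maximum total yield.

This is a bounded integer knapsack.
U has the best ratio (10/2); taking only U gives at most 2×10 = 20 (stopped by the supply cap of 2).
Mixing does better — 2×U and 4×D: area 20 ≤ 20, yield 2·10 + 4·6 = 44.

44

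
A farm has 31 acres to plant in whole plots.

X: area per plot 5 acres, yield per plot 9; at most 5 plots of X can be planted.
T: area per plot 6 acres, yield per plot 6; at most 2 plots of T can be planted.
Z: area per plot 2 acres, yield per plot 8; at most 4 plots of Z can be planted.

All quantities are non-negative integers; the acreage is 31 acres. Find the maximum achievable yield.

69

Z has the best ratio (8/2); taking only Z gives at most 4×8 = 32 (stopped by the supply cap of 4).
Mixing does better — 5×X and 3×Z: area 31 ≤ 31, yield 5·9 + 3·8 = 69.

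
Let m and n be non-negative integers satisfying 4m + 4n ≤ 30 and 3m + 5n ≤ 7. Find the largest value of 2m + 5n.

5

(m,n)=(0,1) is feasible, giving 5.
(m,n)=(1,0) is feasible, giving 2.
(m,n)=(0,0) is feasible, giving 0.
Maximum is 5 at (m,n)=(0,1).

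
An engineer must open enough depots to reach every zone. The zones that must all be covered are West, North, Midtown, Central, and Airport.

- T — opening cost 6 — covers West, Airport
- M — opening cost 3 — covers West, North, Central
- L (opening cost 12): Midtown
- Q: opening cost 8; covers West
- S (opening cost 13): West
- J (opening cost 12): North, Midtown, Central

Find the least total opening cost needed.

18

The greedy cost-per-new-zone heuristic would pick M, T, and L for 21, but a cheaper cover exists.
Choose T and J: together they cover West, North, Midtown, Central, Airport — every zone.
Total opening cost: 6 + 12 = 18.
No cover costs less than 18.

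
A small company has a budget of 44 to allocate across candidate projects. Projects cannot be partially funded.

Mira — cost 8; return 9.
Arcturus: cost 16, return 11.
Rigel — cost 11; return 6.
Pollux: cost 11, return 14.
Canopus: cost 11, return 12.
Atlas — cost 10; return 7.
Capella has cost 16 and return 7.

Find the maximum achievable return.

42

Allowing fractional choices, the relaxed optimum would be about 44.8, but projects are indivisible.
Mira + Rigel + Pollux + Canopus: cost 8 + 11 + 11 + 11 = 41 ≤ 44, return 9 + 6 + 14 + 12 = 41.
Mira + Pollux + Canopus + Atlas: cost 8 + 11 + 11 + 10 = 40 ≤ 44, return 9 + 14 + 12 + 7 = 42.
Rigel + Pollux + Canopus + Atlas: cost 11 + 11 + 11 + 10 = 43 ≤ 44, return 6 + 14 + 12 + 7 = 39.
Best is Mira, Pollux, Canopus, and Atlas with total return 42.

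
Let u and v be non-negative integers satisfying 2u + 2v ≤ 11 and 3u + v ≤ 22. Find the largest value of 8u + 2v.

40

Relaxing integrality, the LP optimum is 44.00 at (u,v) = (5.5, 0), which is not an integer point.
(u,v)=(5,0): 2·5+2·0=10≤11, 3·5+1·0=15≤22, objective 40.
(u,v)=(4,1): 2·4+2·1=10≤11, 3·4+1·1=13≤22, objective 34.
(u,v)=(4,0): 2·4+2·0=8≤11, 3·4+1·0=12≤22, objective 32.
The best lattice point is (5,0), giving 40.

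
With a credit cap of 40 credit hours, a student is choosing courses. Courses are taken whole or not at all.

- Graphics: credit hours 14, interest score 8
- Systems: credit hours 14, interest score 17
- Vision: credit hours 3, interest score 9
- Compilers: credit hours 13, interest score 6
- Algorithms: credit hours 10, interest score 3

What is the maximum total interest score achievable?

This is an integer program with binary decision variables.
Systems + Vision + Compilers + Algorithms: credit hours 14 + 3 + 13 + 10 = 40 ≤ 40, interest score 17 + 9 + 6 + 3 = 35.
Graphics + Systems + Vision: credit hours 14 + 14 + 3 = 31 ≤ 40, interest score 8 + 17 + 9 = 34.
Best is Systems, Vision, Compilers, and Algorithms with total interest score 35.

35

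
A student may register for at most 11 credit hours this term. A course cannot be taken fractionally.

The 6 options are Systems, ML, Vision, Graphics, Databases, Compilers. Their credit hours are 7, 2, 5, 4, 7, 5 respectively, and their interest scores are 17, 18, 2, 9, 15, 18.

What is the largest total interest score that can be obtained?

45

Allowing fractional choices, the relaxed optimum would be about 45.7, but courses are indivisible.
ML + Compilers: credit hours 2 + 5 = 7 ≤ 11, interest score 18 + 18 = 36.
ML + Graphics + Compilers: credit hours 2 + 4 + 5 = 11 ≤ 11, interest score 18 + 9 + 18 = 45.
Best is ML, Graphics, and Compilers with total interest score 45.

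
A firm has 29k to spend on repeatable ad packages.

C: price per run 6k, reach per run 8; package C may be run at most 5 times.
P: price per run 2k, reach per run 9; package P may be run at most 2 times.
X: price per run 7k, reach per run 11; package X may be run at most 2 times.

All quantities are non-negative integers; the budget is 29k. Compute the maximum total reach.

Take 3×C, 2×P, and 1×X: price 29 ≤ 29, reach 3·8 + 2·9 + 1·11 = 53.
P has the best ratio (9/2) and is taken to its limit of 2; remaining capacity is filled optimally with the others.

53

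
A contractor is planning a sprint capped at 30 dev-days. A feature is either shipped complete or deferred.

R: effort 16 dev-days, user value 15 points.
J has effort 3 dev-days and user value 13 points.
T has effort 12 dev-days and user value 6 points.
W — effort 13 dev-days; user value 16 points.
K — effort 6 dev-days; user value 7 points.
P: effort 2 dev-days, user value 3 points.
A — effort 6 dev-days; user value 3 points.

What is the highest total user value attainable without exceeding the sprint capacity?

This is an integer program with binary decision variables.
Allowing fractional choices, the relaxed optimum would be about 44.6, but features are indivisible.
J + W + K + P + A: effort 3 + 13 + 6 + 2 + 6 = 30 ≤ 30, user value 13 + 16 + 7 + 3 + 3 = 42.
J + W + K + P: effort 3 + 13 + 6 + 2 = 24 ≤ 30, user value 13 + 16 + 7 + 3 = 39.
J + W + K + A: effort 3 + 13 + 6 + 6 = 28 ≤ 30, user value 13 + 16 + 7 + 3 = 39.
Best is J, W, K, P, and A with total user value 42.

42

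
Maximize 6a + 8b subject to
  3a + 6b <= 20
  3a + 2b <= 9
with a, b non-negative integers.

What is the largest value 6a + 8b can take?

24

Relaxing integrality, the LP optimum is 29.00 at (a,b) = (1.17, 2.75), which is not an integer point.
(a,b)=(0,3): 3·0+6·3=18≤20, 3·0+2·3=6≤9, objective 24.
(a,b)=(1,2): 3·1+6·2=15≤20, 3·1+2·2=7≤9, objective 22.
(a,b)=(2,1): 3·2+6·1=12≤20, 3·2+2·1=8≤9, objective 20.
The best lattice point is (0,3), giving 24.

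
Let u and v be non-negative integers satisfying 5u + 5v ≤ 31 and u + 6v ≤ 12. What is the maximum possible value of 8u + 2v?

(u,v)=(6,0): 5·6+5·0=30≤31, 1·6+6·0=6≤12, objective 48.
(u,v)=(5,1): 5·5+5·1=30≤31, 1·5+6·1=11≤12, objective 42.
(u,v)=(5,0): 5·5+5·0=25≤31, 1·5+6·0=5≤12, objective 40.
The best lattice point is (6,0), giving 48.

48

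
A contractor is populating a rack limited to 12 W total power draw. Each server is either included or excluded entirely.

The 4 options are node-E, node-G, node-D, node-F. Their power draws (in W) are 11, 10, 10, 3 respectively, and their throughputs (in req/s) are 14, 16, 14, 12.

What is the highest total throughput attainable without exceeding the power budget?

Take node-G: power draw 10 ≤ 12, throughput 16.
No other feasible combination does better.

16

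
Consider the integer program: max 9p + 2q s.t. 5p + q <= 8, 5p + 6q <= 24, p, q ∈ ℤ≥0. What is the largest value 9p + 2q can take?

The continuous relaxation peaks at (0.96, 3.2) with value 15.04; rounding to a feasible lattice point costs some objective.
(p,q)=(1,3) is feasible, giving 15.
(p,q)=(1,2) is feasible, giving 13.
(p,q)=(0,4) is feasible, giving 8.
The best lattice point is (1,3), giving 15.

15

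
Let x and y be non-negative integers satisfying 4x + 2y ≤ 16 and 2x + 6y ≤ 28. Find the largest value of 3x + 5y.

(x,y)=(2,4) is feasible, giving 26.
(x,y)=(1,4) is feasible, giving 23.
(x,y)=(2,3) is feasible, giving 21.
The best lattice point is (2,4), giving 26.

26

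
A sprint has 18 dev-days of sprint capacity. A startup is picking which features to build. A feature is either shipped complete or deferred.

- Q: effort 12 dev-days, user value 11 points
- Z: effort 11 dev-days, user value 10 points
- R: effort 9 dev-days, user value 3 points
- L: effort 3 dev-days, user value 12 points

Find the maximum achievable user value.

23

Z + L: effort 11 + 3 = 14 ≤ 18, user value 10 + 12 = 22.
R + L: effort 9 + 3 = 12 ≤ 18, user value 3 + 12 = 15.
Q + L: effort 12 + 3 = 15 ≤ 18, user value 11 + 12 = 23.
Best is Q and L with total user value 23.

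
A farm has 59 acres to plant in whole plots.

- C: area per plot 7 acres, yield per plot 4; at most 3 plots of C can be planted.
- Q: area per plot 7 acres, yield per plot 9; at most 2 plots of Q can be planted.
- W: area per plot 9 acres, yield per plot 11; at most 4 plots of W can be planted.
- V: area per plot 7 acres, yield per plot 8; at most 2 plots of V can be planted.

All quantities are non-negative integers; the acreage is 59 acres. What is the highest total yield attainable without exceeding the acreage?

This is a bounded integer knapsack.
Q has the best ratio (9/7); taking only Q gives at most 2×9 = 18 (stopped by the supply cap of 2).
Mixing does better — 2×Q, 4×W, and 1×V: area 57 ≤ 59, yield 2·9 + 4·11 + 1·8 = 70.

70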